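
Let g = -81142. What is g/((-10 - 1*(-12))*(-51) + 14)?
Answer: 40571/44 ≈ 922.07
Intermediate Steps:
g/((-10 - 1*(-12))*(-51) + 14) = -81142/((-10 - 1*(-12))*(-51) + 14) = -81142/((-10 + 12)*(-51) + 14) = -81142/(2*(-51) + 14) = -81142/(-102 + 14) = -81142/(-88) = -81142*(-1/88) = 40571/44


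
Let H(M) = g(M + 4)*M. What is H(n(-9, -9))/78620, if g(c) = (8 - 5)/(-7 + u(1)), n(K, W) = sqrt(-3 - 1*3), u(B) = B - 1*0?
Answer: -I*sqrt(6)/157240 ≈ -1.5578e-5*I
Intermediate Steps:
u(B) = B (u(B) = B + 0 = B)
n(K, W) = I*sqrt(6) (n(K, W) = sqrt(-3 - 3) = sqrt(-6) = I*sqrt(6))
g(c) = -1/2 (g(c) = (8 - 5)/(-7 + 1) = 3/(-6) = 3*(-1/6) = -1/2)
H(M) = -M/2
H(n(-9, -9))/78620 = -I*sqrt(6)/2/78620 = -I*sqrt(6)/2*(1/78620) = -I*sqrt(6)/157240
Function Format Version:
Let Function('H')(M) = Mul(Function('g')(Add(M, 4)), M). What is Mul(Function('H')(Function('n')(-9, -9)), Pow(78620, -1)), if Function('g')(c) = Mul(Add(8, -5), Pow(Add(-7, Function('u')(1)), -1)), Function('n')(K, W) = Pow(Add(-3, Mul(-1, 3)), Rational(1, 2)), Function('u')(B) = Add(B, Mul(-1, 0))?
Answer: Mul(Rational(-1, 157240), I, Pow(6, Rational(1, 2))) ≈ Mul(-1.5578e-5, I)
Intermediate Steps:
Function('u')(B) = B (Function('u')(B) = Add(B, 0) = B)
Function('n')(K, W) = Mul(I, Pow(6, Rational(1, 2))) (Function('n')(K, W) = Pow(Add(-3, -3), Rational(1, 2)) = Pow(-6, Rational(1, 2)) = Mul(I, Pow(6, Rational(1, 2))))
Function('g')(c) = Rational(-1, 2) (Function('g')(c) = Mul(Add(8, -5), Pow(Add(-7, 1), -1)) = Mul(3, Pow(-6, -1)) = Mul(3, Rational(-1, 6)) = Rational(-1, 2))
Function('H')(M) = Mul(Rational(-1, 2), M)
Mul(Function('H')(Function('n')(-9, -9)), Pow(78620, -1)) = Mul(Mul(Rational(-1, 2), Mul(I, Pow(6, Rational(1, 2)))), Pow(78620, -1)) = Mul(Mul(Rational(-1, 2), I, Pow(6, Rational(1, 2))), Rational(1, 78620)) = Mul(Rational(-1, 157240), I, Pow(6, Rational(1, 2)))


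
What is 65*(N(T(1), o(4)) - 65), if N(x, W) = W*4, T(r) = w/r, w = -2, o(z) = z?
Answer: -3185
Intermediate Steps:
T(r) = -2/r
N(x, W) = 4*W
65*(N(T(1), o(4)) - 65) = 65*(4*4 - 65) = 65*(16 - 65) = 65*(-49) = -3185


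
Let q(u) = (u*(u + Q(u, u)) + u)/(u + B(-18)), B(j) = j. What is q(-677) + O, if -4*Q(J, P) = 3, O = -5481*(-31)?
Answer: 470519941/2780 ≈ 1.6925e+5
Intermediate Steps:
O = 169911
Q(J, P) = -¾ (Q(J, P) = -¼*3 = -¾)
q(u) = (u + u*(-¾ + u))/(-18 + u) (q(u) = (u*(u - ¾) + u)/(u - 18) = (u*(-¾ + u) + u)/(-18 + u) = (u + u*(-¾ + u))/(-18 + u))
q(-677) + O = (¼)*(-677)*(1 + 4*(-677))/(-18 - 677) + 169911 = (¼)*(-677)*(1 - 2708)/(-695) + 169911 = (¼)*(-677)*(-1/695)*(-2707) + 169911 = -1832639/2780 + 169911 = 470519941/2780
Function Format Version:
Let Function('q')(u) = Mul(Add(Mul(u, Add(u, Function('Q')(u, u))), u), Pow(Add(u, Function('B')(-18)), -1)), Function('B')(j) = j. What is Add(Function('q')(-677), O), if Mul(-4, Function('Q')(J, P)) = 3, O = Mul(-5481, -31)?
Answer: Rational(470519941, 2780) ≈ 1.6925e+5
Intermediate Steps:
O = 169911
Function('Q')(J, P) = Rational(-3, 4) (Function('Q')(J, P) = Mul(Rational(-1, 4), 3) = Rational(-3, 4))
Function('q')(u) = Mul(Pow(Add(-18, u), -1), Add(u, Mul(u, Add(Rational(-3, 4), u)))) (Function('q')(u) = Mul(Add(Mul(u, Add(u, Rational(-3, 4))), u), Pow(Add(u, -18), -1)) = Mul(Add(Mul(u, Add(Rational(-3, 4), u)), u), Pow(Add(-18, u), -1)) = Mul(Add(u, Mul(u, Add(Rational(-3, 4), u))), Pow(Add(-18, u), -1)) = Mul(Pow(Add(-18, u), -1), Add(u, Mul(u, Add(Rational(-3, 4), u)))))
Add(Function('q')(-677), O) = Add(Mul(Rational(1, 4), -677, Pow(Add(-18, -677), -1), Add(1, Mul(4, -677))), 169911) = Add(Mul(Rational(1, 4), -677, Pow(-695, -1), Add(1, -2708)), 169911) = Add(Mul(Rational(1, 4), -677, Rational(-1, 695), -2707), 169911) = Add(Rational(-1832639, 2780), 169911) = Rational(470519941, 2780)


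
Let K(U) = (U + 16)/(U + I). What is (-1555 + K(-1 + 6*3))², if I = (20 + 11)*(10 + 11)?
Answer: 1078912231849/446224 ≈ 2.4179e+6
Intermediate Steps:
I = 651 (I = 31*21 = 651)
K(U) = (16 + U)/(651 + U) (K(U) = (U + 16)/(U + 651) = (16 + U)/(651 + U))
(-1555 + K(-1 + 6*3))² = (-1555 + (16 + (-1 + 6*3))/(651 + (-1 + 6*3)))² = (-1555 + (16 + (-1 + 18))/(651 + (-1 + 18)))² = (-1555 + (16 + 17)/(651 + 17))² = (-1555 + 33/668)² = (-1038707/668)² = 1078912231849/446224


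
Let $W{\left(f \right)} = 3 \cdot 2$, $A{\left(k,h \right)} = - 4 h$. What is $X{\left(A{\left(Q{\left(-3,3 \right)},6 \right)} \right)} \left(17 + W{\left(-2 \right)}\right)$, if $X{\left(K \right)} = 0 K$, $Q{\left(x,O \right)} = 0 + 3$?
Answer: $0$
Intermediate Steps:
$Q{\left(x,O \right)} = 3$
$W{\left(f \right)} = 6$
$X{\left(K \right)} = 0$
$X{\left(A{\left(Q{\left(-3,3 \right)},6 \right)} \right)} \left(17 + W{\left(-2 \right)}\right) = 0 \left(17 + 6\right) = 0 \cdot 23 = 0$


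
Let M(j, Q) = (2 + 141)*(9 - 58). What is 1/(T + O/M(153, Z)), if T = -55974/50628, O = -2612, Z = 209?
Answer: -59125066/43328247 ≈ -1.3646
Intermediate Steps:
M(j, Q) = -7007 (M(j, Q) = 143*(-49) = -7007)
T = -9329/8438 (T = -55974/50628 = -1*9329/8438 = -9329/8438 ≈ -1.1056)
1/(T + O/M(153, Z)) = 1/(-9329/8438 - 2612/(-7007)) = 1/(-9329/8438 - 2612*(-1/7007)) = 1/(-9329/8438 + 2612/7007) = 1/(-43328247/59125066) = -59125066/43328247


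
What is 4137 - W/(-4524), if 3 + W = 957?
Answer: 3119457/754 ≈ 4137.2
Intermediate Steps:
W = 954 (W = -3 + 957 = 954)
4137 - W/(-4524) = 4137 - 954/(-4524) = 4137 - 954*(-1)/4524 = 4137 - 1*(-159/754) = 4137 + 159/754 = 3119457/754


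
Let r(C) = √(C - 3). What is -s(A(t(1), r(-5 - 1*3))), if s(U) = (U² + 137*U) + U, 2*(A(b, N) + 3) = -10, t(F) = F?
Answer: 1040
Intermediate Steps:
r(C) = √(-3 + C)
A(b, N) = -8 (A(b, N) = -3 + (½)*(-10) = -3 - 5 = -8)
s(U) = U² + 138*U
-s(A(t(1), r(-5 - 1*3))) = -(-8)*(138 - 8) = -(-8)*130 = -1*(-1040) = 1040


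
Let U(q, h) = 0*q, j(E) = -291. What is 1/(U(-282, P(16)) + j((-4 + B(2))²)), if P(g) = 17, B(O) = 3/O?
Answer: -1/291 ≈ -0.0034364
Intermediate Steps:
U(q, h) = 0
1/(U(-282, P(16)) + j((-4 + B(2))²)) = 1/(0 - 291) = 1/(-291) = -1/291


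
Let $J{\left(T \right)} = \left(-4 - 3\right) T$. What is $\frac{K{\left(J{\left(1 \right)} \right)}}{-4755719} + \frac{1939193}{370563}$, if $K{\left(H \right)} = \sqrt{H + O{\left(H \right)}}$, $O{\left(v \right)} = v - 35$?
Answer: $\frac{1939193}{370563} - \frac{7 i}{4755719} \approx 5.2331 - 1.4719 \cdot 10^{-6} i$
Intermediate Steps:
$O{\left(v \right)} = -35 + v$
$J{\left(T \right)} = - 7 T$
$K{\left(H \right)} = \sqrt{-35 + 2 H}$ ($K{\left(H \right)} = \sqrt{H + \left(-35 + H\right)} = \sqrt{-35 + 2 H}$)
$\frac{K{\left(J{\left(1 \right)} \right)}}{-4755719} + \frac{1939193}{370563} = \frac{\sqrt{-35 + 2 \left(\left(-7\right) 1\right)}}{-4755719} + \frac{1939193}{370563} = \sqrt{-35 + 2 \left(-7\right)} \left(- \frac{1}{4755719}\right) + 1939193 \cdot \frac{1}{370563} = \sqrt{-35 - 14} \left(- \frac{1}{4755719}\right) + \frac{1939193}{370563} = \sqrt{-49} \left(- \frac{1}{4755719}\right) + \frac{1939193}{370563} = 7 i \left(- \frac{1}{4755719}\right) + \frac{1939193}{370563} = - \frac{7 i}{4755719} + \frac{1939193}{370563} = \frac{1939193}{370563} - \frac{7 i}{4755719}$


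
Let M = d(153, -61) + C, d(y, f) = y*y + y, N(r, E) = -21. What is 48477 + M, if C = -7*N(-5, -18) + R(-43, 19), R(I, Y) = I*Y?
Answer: 71369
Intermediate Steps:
d(y, f) = y + y**2 (d(y, f) = y**2 + y = y + y**2)
C = -670 (C = -7*(-21) - 43*19 = 147 - 817 = -670)
M = 22892 (M = 153*(1 + 153) - 670 = 153*154 - 670 = 23562 - 670 = 22892)
48477 + M = 48477 + 22892 = 71369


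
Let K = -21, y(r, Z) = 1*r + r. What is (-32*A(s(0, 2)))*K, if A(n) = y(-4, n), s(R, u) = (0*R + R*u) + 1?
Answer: -5376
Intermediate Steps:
s(R, u) = 1 + R*u (s(R, u) = (0 + R*u) + 1 = R*u + 1 = 1 + R*u)
y(r, Z) = 2*r (y(r, Z) = r + r = 2*r)
A(n) = -8 (A(n) = 2*(-4) = -8)
(-32*A(s(0, 2)))*K = -32*(-8)*(-21) = 256*(-21) = -5376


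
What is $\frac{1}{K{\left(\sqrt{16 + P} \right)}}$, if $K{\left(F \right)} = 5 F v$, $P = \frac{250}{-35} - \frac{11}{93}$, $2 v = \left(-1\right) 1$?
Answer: $- \frac{2 \sqrt{3703539}}{28445} \approx -0.13531$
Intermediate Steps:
$v = - \frac{1}{2}$ ($v = \frac{\left(-1\right) 1}{2} = \frac{1}{2} \left(-1\right) = - \frac{1}{2} \approx -0.5$)
$P = - \frac{4727}{651}$ ($P = 250 \left(- \frac{1}{35}\right) - \frac{11}{93} = - \frac{50}{7} - \frac{11}{93} = - \frac{4727}{651} \approx -7.2611$)
$K{\left(F \right)} = - \frac{5 F}{2}$ ($K{\left(F \right)} = 5 F \left(- \frac{1}{2}\right) = - \frac{5 F}{2}$)
$\frac{1}{K{\left(\sqrt{16 + P} \right)}} = \frac{1}{\left(- \frac{5}{2}\right) \sqrt{16 - \frac{4727}{651}}} = \frac{1}{\left(- \frac{5}{2}\right) \sqrt{\frac{5689}{651}}} = \frac{1}{\left(- \frac{5}{2}\right) \frac{\sqrt{3703539}}{651}} = \frac{1}{\left(- \frac{5}{1302}\right) \sqrt{3703539}} = - \frac{2 \sqrt{3703539}}{28445}$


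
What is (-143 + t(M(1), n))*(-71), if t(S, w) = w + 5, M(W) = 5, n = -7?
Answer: 10295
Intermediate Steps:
t(S, w) = 5 + w
(-143 + t(M(1), n))*(-71) = (-143 + (5 - 7))*(-71) = (-143 - 2)*(-71) = -145*(-71) = 10295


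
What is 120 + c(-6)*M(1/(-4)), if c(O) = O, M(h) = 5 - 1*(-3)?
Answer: 72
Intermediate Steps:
M(h) = 8 (M(h) = 5 + 3 = 8)
120 + c(-6)*M(1/(-4)) = 120 - 6*8 = 120 - 48 = 72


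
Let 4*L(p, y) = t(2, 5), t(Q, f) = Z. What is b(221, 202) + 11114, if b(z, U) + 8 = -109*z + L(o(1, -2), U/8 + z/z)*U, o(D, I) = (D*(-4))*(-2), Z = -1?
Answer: -26067/2 ≈ -13034.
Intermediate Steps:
t(Q, f) = -1
o(D, I) = 8*D (o(D, I) = -4*D*(-2) = 8*D)
L(p, y) = -¼ (L(p, y) = (¼)*(-1) = -¼)
b(z, U) = -8 - 109*z - U/4 (b(z, U) = -8 + (-109*z - U/4) = -8 - 109*z - U/4)
b(221, 202) + 11114 = (-8 - 109*221 - ¼*202) + 11114 = (-8 - 24089 - 101/2) + 11114 = -48295/2 + 11114 = -26067/2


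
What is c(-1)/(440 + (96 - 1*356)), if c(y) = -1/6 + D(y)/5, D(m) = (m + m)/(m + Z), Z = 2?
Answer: -17/5400 ≈ -0.0031481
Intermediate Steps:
D(m) = 2*m/(2 + m) (D(m) = (m + m)/(m + 2) = (2*m)/(2 + m) = 2*m/(2 + m))
c(y) = -⅙ + 2*y/(5*(2 + y)) (c(y) = -1/6 + (2*y/(2 + y))/5 = -1*⅙ + (2*y/(2 + y))*(⅕) = -⅙ + 2*y/(5*(2 + y)))
c(-1)/(440 + (96 - 1*356)) = ((-10 + 7*(-1))/(30*(2 - 1)))/(440 + (96 - 1*356)) = ((1/30)*(-10 - 7)/1)/(440 + (96 - 356)) = ((1/30)*1*(-17))/(440 - 260) = -17/30/180 = (1/180)*(-17/30) = -17/5400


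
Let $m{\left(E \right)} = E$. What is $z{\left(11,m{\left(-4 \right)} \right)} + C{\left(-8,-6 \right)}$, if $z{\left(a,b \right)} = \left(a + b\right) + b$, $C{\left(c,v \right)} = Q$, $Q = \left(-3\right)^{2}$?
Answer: $12$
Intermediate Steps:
$Q = 9$
$C{\left(c,v \right)} = 9$
$z{\left(a,b \right)} = a + 2 b$
$z{\left(11,m{\left(-4 \right)} \right)} + C{\left(-8,-6 \right)} = \left(11 + 2 \left(-4\right)\right) + 9 = \left(11 - 8\right) + 9 = 3 + 9 = 12$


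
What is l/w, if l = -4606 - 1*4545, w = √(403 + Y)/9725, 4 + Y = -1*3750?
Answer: 88993475*I*√3351/3351 ≈ 1.5373e+6*I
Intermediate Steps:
Y = -3754 (Y = -4 - 1*3750 = -4 - 3750 = -3754)
w = I*√3351/9725 (w = √(403 - 3754)/9725 = √(-3351)*(1/9725) = (I*√3351)*(1/9725) = I*√3351/9725 ≈ 0.0059525*I)
l = -9151 (l = -4606 - 4545 = -9151)
l/w = -9151*(-9725*I*√3351/3351) = -(-88993475)*I*√3351/3351 = 88993475*I*√3351/3351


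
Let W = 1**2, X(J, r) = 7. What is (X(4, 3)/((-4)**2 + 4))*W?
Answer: 7/20 ≈ 0.35000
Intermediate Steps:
W = 1
(X(4, 3)/((-4)**2 + 4))*W = (7/((-4)**2 + 4))*1 = (7/(16 + 4))*1 = (7/20)*1 = 7/20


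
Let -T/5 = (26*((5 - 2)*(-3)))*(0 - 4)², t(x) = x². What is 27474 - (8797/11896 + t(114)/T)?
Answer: 5310721787/193310 ≈ 27473.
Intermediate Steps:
T = 18720 (T = -5*26*((5 - 2)*(-3))*(0 - 4)² = -5*26*(3*(-3))*(-4)² = -5*26*(-9)*16 = -(-1170)*16 = -5*(-3744) = 18720)
27474 - (8797/11896 + t(114)/T) = 27474 - (8797/11896 + 114²/18720) = 27474 - (8797*(1/11896) + 12996*(1/18720)) = 27474 - (8797/11896 + 361/520) = 27474 - 1*277153/193310 = 27474 - 277153/193310 = 5310721787/193310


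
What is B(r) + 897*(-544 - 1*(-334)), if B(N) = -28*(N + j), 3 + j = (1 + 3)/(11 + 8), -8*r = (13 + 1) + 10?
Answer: -3575950/19 ≈ -1.8821e+5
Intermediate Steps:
r = -3 (r = -((13 + 1) + 10)/8 = -(14 + 10)/8 = -⅛*24 = -3)
j = -53/19 (j = -3 + (1 + 3)/(11 + 8) = -3 + 4/19 = -53/19 ≈ -2.7895)
B(N) = 1484/19 - 28*N (B(N) = -28*(N - 53/19) = -28*(-53/19 + N) = 1484/19 - 28*N)
B(r) + 897*(-544 - 1*(-334)) = (1484/19 - 28*(-3)) + 897*(-544 - 1*(-334)) = (1484/19 + 84) + 897*(-544 + 334) = 3080/19 + 897*(-210) = 3080/19 - 188370 = -3575950/19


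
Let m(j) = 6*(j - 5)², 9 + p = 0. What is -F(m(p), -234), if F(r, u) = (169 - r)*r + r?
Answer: 1183056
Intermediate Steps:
p = -9 (p = -9 + 0 = -9)
m(j) = 6*(-5 + j)²
F(r, u) = r + r*(169 - r) (F(r, u) = r*(169 - r) + r = r + r*(169 - r))
-F(m(p), -234) = -6*(-5 - 9)²*(170 - 6*(-5 - 9)²) = -6*(-14)²*(170 - 6*(-14)²) = -6*196*(170 - 6*196) = -1176*(170 - 1*1176) = -1176*(170 - 1176) = -1176*(-1006) = -1*(-1183056) = 1183056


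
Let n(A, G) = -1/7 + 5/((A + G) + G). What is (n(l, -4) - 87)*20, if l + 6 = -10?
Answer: -73375/42 ≈ -1747.0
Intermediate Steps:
l = -16 (l = -6 - 10 = -16)
n(A, G) = -1/7 + 5/(A + 2*G) (n(A, G) = -1*1/7 + 5/(A + 2*G) = -1/7 + 5/(A + 2*G))
(n(l, -4) - 87)*20 = ((35 - 1*(-16) - 2*(-4))/(7*(-16 + 2*(-4))) - 87)*20 = ((35 + 16 + 8)/(7*(-16 - 8)) - 87)*20 = ((1/7)*59/(-24) - 87)*20 = ((1/7)*(-1/24)*59 - 87)*20 = (-59/168 - 87)*20 = -14675/168*20 = -73375/42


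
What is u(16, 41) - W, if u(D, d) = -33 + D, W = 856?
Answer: -873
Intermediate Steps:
u(16, 41) - W = (-33 + 16) - 1*856 = -17 - 856 = -873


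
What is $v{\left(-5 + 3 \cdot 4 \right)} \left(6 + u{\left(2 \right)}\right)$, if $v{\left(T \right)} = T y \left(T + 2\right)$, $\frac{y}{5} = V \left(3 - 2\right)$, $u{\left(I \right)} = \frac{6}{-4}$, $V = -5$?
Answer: $- \frac{14175}{2} \approx -7087.5$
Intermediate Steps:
$u{\left(I \right)} = - \frac{3}{2}$ ($u{\left(I \right)} = 6 \left(- \frac{1}{4}\right) = - \frac{3}{2}$)
$y = -25$ ($y = 5 \left(- 5 \left(3 - 2\right)\right) = 5 \left(\left(-5\right) 1\right) = 5 \left(-5\right) = -25$)
$v{\left(T \right)} = - 25 T \left(2 + T\right)$ ($v{\left(T \right)} = T \left(-25\right) \left(T + 2\right) = - 25 T \left(2 + T\right)$)
$v{\left(-5 + 3 \cdot 4 \right)} \left(6 + u{\left(2 \right)}\right) = - 25 \left(-5 + 3 \cdot 4\right) \left(2 + \left(-5 + 3 \cdot 4\right)\right) \left(6 - \frac{3}{2}\right) = - 25 \left(-5 + 12\right) \left(2 + \left(-5 + 12\right)\right) \frac{9}{2} = \left(-25\right) 7 \left(2 + 7\right) \frac{9}{2} = \left(-25\right) 7 \cdot 9 \cdot \frac{9}{2} = \left(-1575\right) \frac{9}{2} = - \frac{14175}{2}$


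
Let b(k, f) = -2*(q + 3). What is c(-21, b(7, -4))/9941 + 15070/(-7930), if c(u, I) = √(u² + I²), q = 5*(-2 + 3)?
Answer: -1507/793 + √697/9941 ≈ -1.8977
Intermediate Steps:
q = 5 (q = 5*1 = 5)
b(k, f) = -16 (b(k, f) = -2*(5 + 3) = -2*8 = -16)
c(u, I) = √(I² + u²)
c(-21, b(7, -4))/9941 + 15070/(-7930) = √((-16)² + (-21)²)/9941 + 15070/(-7930) = √(256 + 441)*(1/9941) + 15070*(-1/7930) = √697*(1/9941) - 1507/793 = √697/9941 - 1507/793 = -1507/793 + √697/9941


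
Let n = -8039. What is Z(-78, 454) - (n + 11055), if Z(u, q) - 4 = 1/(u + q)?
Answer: -1132511/376 ≈ -3012.0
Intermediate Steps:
Z(u, q) = 4 + 1/(q + u) (Z(u, q) = 4 + 1/(u + q) = 4 + 1/(q + u))
Z(-78, 454) - (n + 11055) = (1 + 4*454 + 4*(-78))/(454 - 78) - (-8039 + 11055) = (1 + 1816 - 312)/376 - 1*3016 = (1/376)*1505 - 3016 = 1505/376 - 3016 = -1132511/376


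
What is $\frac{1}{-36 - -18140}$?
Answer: $\frac{1}{18104} \approx 5.5236 \cdot 10^{-5}$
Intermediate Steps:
$\frac{1}{-36 - -18140} = \frac{1}{-36 + 18140} = \frac{1}{18104}$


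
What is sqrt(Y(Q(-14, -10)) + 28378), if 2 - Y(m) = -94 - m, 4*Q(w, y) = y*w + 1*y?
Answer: sqrt(114026)/2 ≈ 168.84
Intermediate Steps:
Q(w, y) = y/4 + w*y/4 (Q(w, y) = (y*w + 1*y)/4 = (w*y + y)/4 = (y + w*y)/4 = y/4 + w*y/4)
Y(m) = 96 + m (Y(m) = 2 - (-94 - m) = 2 + (94 + m) = 96 + m)
sqrt(Y(Q(-14, -10)) + 28378) = sqrt((96 + (1/4)*(-10)*(1 - 14)) + 28378) = sqrt((96 + (1/4)*(-10)*(-13)) + 28378) = sqrt((96 + 65/2) + 28378) = sqrt(257/2 + 28378) = sqrt(57013/2) = sqrt(114026)/2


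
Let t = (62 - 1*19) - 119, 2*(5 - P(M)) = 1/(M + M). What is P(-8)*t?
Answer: -3059/8 ≈ -382.38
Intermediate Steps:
P(M) = 5 - 1/(4*M) (P(M) = 5 - 1/(2*(M + M)) = 5 - 1/(2*M)/2 = 5 - 1/(4*M))
t = -76 (t = (62 - 19) - 119 = 43 - 119 = -76)
P(-8)*t = (5 - ¼/(-8))*(-76) = (5 - ¼*(-⅛))*(-76) = (5 + 1/32)*(-76) = (161/32)*(-76) = -3059/8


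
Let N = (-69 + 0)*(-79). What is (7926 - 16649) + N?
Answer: -3272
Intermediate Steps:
N = 5451 (N = -69*(-79) = 5451)
(7926 - 16649) + N = (7926 - 16649) + 5451 = -8723 + 5451 = -3272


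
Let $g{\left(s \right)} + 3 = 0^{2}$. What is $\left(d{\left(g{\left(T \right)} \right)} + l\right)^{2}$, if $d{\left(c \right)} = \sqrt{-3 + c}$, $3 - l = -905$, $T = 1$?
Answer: $\left(908 + i \sqrt{6}\right)^{2} \approx 8.2446 \cdot 10^{5} + 4448.0 i$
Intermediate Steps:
$g{\left(s \right)} = -3$ ($g{\left(s \right)} = -3 + 0^{2} = -3 + 0 = -3$)
$l = 908$ ($l = 3 - -905 = 3 + 905 = 908$)
$\left(d{\left(g{\left(T \right)} \right)} + l\right)^{2} = \left(\sqrt{-3 - 3} + 908\right)^{2} = \left(\sqrt{-6} + 908\right)^{2} = \left(i \sqrt{6} + 908\right)^{2} = \left(908 + i \sqrt{6}\right)^{2}$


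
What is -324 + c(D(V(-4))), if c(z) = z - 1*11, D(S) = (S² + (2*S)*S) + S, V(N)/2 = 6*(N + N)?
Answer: 27217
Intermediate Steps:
V(N) = 24*N (V(N) = 2*(6*(N + N)) = 2*(6*(2*N)) = 2*(12*N) = 24*N)
D(S) = S + 3*S² (D(S) = (S² + 2*S²) + S = 3*S² + S = S + 3*S²)
c(z) = -11 + z (c(z) = z - 11 = -11 + z)
-324 + c(D(V(-4))) = -324 + (-11 + (24*(-4))*(1 + 3*(24*(-4)))) = -324 + (-11 - 96*(1 + 3*(-96))) = -324 + (-11 - 96*(1 - 288)) = -324 + (-11 - 96*(-287)) = -324 + (-11 + 27552) = -324 + 27541 = 27217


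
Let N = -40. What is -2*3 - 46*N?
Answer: 1834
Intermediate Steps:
-2*3 - 46*N = -2*3 - 46*(-40) = -6 + 1840 = 1834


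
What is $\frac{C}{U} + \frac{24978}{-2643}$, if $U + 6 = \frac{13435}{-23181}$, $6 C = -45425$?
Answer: $\frac{306690317283}{268742002} \approx 1141.2$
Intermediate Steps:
$C = - \frac{45425}{6}$ ($C = \frac{1}{6} \left(-45425\right) = - \frac{45425}{6} \approx -7570.8$)
$U = - \frac{152521}{23181}$ ($U = -6 + \frac{13435}{-23181} = -6 + 13435 \left(- \frac{1}{23181}\right) = -6 - \frac{13435}{23181} = - \frac{152521}{23181} \approx -6.5796$)
$\frac{C}{U} + \frac{24978}{-2643} = - \frac{45425}{6 \left(- \frac{152521}{23181}\right)} + \frac{24978}{-2643} = \left(- \frac{45425}{6}\right) \left(- \frac{23181}{152521}\right) + 24978 \left(- \frac{1}{2643}\right) = \frac{350998975}{305042} - \frac{8326}{881} = \frac{306690317283}{268742002}$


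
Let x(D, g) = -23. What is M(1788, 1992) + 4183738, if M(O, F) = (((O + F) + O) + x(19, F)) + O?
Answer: 4191071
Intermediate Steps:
M(O, F) = -23 + F + 3*O (M(O, F) = (((O + F) + O) - 23) + O = (((F + O) + O) - 23) + O = ((F + 2*O) - 23) + O = (-23 + F + 2*O) + O = -23 + F + 3*O)
M(1788, 1992) + 4183738 = (-23 + 1992 + 3*1788) + 4183738 = (-23 + 1992 + 5364) + 4183738 = 7333 + 4183738 = 4191071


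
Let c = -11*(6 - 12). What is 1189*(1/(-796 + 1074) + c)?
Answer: 21816961/278 ≈ 78478.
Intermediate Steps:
c = 66 (c = -11*(-6) = 66)
1189*(1/(-796 + 1074) + c) = 1189*(1/(-796 + 1074) + 66) = 1189*(1/278 + 66) = 1189*(18349/278) = 21816961/278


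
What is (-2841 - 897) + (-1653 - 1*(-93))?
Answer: -5298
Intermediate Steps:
(-2841 - 897) + (-1653 - 1*(-93)) = -3738 + (-1653 + 93) = -3738 - 1560 = -5298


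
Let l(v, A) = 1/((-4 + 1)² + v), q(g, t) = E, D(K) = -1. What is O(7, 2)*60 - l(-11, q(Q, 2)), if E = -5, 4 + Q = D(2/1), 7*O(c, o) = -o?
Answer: -233/14 ≈ -16.643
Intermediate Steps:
O(c, o) = -o/7 (O(c, o) = (-o)/7 = -o/7)
Q = -5 (Q = -4 - 1 = -5)
q(g, t) = -5
l(v, A) = 1/(9 + v) (l(v, A) = 1/((-3)² + v) = 1/(9 + v))
O(7, 2)*60 - l(-11, q(Q, 2)) = -⅐*2*60 - 1/(9 - 11) = -2/7*60 - 1/(-2) = -120/7 - 1*(-½) = -120/7 + ½ = -233/14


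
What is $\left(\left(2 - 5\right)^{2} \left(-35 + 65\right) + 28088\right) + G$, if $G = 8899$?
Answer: $37257$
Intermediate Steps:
$\left(\left(2 - 5\right)^{2} \left(-35 + 65\right) + 28088\right) + G = \left(\left(2 - 5\right)^{2} \left(-35 + 65\right) + 28088\right) + 8899 = \left(\left(-3\right)^{2} \cdot 30 + 28088\right) + 8899 = \left(9 \cdot 30 + 28088\right) + 8899 = \left(270 + 28088\right) + 8899 = 28358 + 8899 = 37257$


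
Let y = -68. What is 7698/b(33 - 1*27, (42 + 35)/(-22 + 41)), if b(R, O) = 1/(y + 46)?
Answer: -169356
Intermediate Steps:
b(R, O) = -1/22 (b(R, O) = 1/(-68 + 46) = 1/(-22) = -1/22)
7698/b(33 - 1*27, (42 + 35)/(-22 + 41)) = 7698/(-1/22) = 7698*(-22) = -169356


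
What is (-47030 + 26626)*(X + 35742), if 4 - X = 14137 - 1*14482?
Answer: -736400764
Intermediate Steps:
X = 349 (X = 4 - (14137 - 1*14482) = 4 - (14137 - 14482) = 4 - 1*(-345) = 4 + 345 = 349)
(-47030 + 26626)*(X + 35742) = (-47030 + 26626)*(349 + 35742) = -20404*36091 = -736400764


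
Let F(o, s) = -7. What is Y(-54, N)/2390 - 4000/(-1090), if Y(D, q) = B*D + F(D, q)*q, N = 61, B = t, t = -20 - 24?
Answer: 1168441/260510 ≈ 4.4852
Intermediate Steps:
t = -44
B = -44
Y(D, q) = -44*D - 7*q
Y(-54, N)/2390 - 4000/(-1090) = (-44*(-54) - 7*61)/2390 - 4000/(-1090) = (2376 - 427)*(1/2390) - 4000*(-1/1090) = 1949*(1/2390) + 400/109 = 1949/2390 + 400/109 = 1168441/260510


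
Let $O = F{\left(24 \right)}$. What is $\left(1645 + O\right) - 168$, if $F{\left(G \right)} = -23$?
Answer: $1454$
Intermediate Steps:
$O = -23$
$\left(1645 + O\right) - 168 = \left(1645 - 23\right) - 168 = 1622 - 168 = 1454$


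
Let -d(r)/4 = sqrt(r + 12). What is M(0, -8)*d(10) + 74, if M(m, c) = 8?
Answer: 74 - 32*sqrt(22) ≈ -76.093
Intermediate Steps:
d(r) = -4*sqrt(12 + r) (d(r) = -4*sqrt(r + 12) = -4*sqrt(12 + r))
M(0, -8)*d(10) + 74 = 8*(-4*sqrt(12 + 10)) + 74 = 8*(-4*sqrt(22)) + 74 = -32*sqrt(22) + 74 = 74 - 32*sqrt(22)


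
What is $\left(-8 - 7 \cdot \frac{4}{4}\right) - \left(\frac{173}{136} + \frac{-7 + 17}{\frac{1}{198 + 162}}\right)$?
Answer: $- \frac{491813}{136} \approx -3616.3$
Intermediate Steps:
$\left(-8 - 7 \cdot \frac{4}{4}\right) - \left(\frac{173}{136} + \frac{-7 + 17}{\frac{1}{198 + 162}}\right) = \left(-8 - 7 \cdot 4 \cdot \frac{1}{4}\right) - \left(173 \cdot \frac{1}{136} + \frac{10}{\frac{1}{360}}\right) = \left(-8 - 7\right) - \left(\frac{173}{136} + 10 \frac{1}{\frac{1}{360}}\right) = \left(-8 - 7\right) - \left(\frac{173}{136} + 10 \cdot 360\right) = -15 - \left(\frac{173}{136} + 3600\right) = -15 - \frac{489773}{136} = - \frac{491813}{136}$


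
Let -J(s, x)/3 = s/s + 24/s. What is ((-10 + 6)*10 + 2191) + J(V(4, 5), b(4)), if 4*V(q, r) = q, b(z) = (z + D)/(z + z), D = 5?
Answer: 2076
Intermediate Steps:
b(z) = (5 + z)/(2*z) (b(z) = (z + 5)/(z + z) = (5 + z)/((2*z)) = (5 + z)*(1/(2*z)) = (5 + z)/(2*z))
V(q, r) = q/4
J(s, x) = -3 - 72/s (J(s, x) = -3*(s/s + 24/s) = -3*(1 + 24/s) = -3 - 72/s)
((-10 + 6)*10 + 2191) + J(V(4, 5), b(4)) = ((-10 + 6)*10 + 2191) + (-3 - 72/1) = (-4*10 + 2191) + (-3 - 72/1) = (-40 + 2191) + (-3 - 72*1) = 2151 + (-3 - 72) = 2151 - 75 = 2076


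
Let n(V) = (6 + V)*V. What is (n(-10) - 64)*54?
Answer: -1296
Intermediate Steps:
n(V) = V*(6 + V)
(n(-10) - 64)*54 = (-10*(6 - 10) - 64)*54 = (-10*(-4) - 64)*54 = (40 - 64)*54 = -24*54 = -1296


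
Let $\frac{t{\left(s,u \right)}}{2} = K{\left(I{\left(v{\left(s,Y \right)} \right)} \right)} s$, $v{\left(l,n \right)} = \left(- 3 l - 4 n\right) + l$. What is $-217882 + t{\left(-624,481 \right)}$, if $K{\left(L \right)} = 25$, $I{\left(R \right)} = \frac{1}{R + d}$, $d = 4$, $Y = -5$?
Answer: $-249082$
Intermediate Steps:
$v{\left(l,n \right)} = - 4 n - 2 l$ ($v{\left(l,n \right)} = \left(- 4 n - 3 l\right) + l = - 4 n - 2 l$)
$I{\left(R \right)} = \frac{1}{4 + R}$ ($I{\left(R \right)} = \frac{1}{R + 4} = \frac{1}{4 + R}$)
$t{\left(s,u \right)} = 50 s$ ($t{\left(s,u \right)} = 2 \cdot 25 s = 50 s$)
$-217882 + t{\left(-624,481 \right)} = -217882 + 50 \left(-624\right) = -217882 - 31200 = -249082$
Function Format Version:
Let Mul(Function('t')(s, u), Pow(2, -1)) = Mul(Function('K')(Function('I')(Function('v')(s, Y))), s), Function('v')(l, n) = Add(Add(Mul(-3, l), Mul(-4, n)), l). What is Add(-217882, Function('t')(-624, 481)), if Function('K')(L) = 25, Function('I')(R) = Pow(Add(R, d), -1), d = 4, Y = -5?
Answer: -249082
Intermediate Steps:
Function('v')(l, n) = Add(Mul(-4, n), Mul(-2, l)) (Function('v')(l, n) = Add(Add(Mul(-4, n), Mul(-3, l)), l) = Add(Mul(-4, n), Mul(-2, l)))
Function('I')(R) = Pow(Add(4, R), -1) (Function('I')(R) = Pow(Add(R, 4), -1) = Pow(Add(4, R), -1))
Function('t')(s, u) = Mul(50, s) (Function('t')(s, u) = Mul(2, Mul(25, s)) = Mul(50, s))
Add(-217882, Function('t')(-624, 481)) = Add(-217882, Mul(50, -624)) = Add(-217882, -31200) = -249082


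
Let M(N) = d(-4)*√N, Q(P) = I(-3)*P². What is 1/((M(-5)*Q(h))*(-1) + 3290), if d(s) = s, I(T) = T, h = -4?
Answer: 329/1100842 + 48*I*√5/2752105 ≈ 0.00029886 + 3.9e-5*I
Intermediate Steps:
Q(P) = -3*P²
M(N) = -4*√N
1/((M(-5)*Q(h))*(-1) + 3290) = 1/(((-4*I*√5)*(-3*(-4)²))*(-1) + 3290) = 1/(((-4*I*√5)*(-3*16))*(-1) + 3290) = 1/((-4*I*√5*(-48))*(-1) + 3290) = 1/((192*I*√5)*(-1) + 3290) = 1/(-192*I*√5 + 3290) = 1/(3290 - 192*I*√5)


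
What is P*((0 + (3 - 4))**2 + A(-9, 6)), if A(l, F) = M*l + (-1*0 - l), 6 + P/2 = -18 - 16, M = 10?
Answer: 6400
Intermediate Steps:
P = -80 (P = -12 + 2*(-18 - 16) = -12 + 2*(-34) = -12 - 68 = -80)
A(l, F) = 9*l (A(l, F) = 10*l + (-1*0 - l) = 10*l + (0 - l) = 10*l - l = 9*l)
P*((0 + (3 - 4))**2 + A(-9, 6)) = -80*((0 + (3 - 4))**2 + 9*(-9)) = -80*((0 - 1)**2 - 81) = -80*((-1)**2 - 81) = -80*(1 - 81) = -80*(-80) = 6400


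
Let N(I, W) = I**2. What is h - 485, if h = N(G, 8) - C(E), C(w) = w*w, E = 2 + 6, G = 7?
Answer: -500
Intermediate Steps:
E = 8
C(w) = w**2
h = -15 (h = 7**2 - 1*8**2 = 49 - 1*64 = 49 - 64 = -15)
h - 485 = -15 - 485 = -500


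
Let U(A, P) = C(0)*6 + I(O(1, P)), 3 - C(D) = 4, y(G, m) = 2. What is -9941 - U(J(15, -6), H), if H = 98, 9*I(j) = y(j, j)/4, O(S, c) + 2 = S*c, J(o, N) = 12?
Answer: -178831/18 ≈ -9935.1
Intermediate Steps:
O(S, c) = -2 + S*c
C(D) = -1 (C(D) = 3 - 1*4 = 3 - 4 = -1)
I(j) = 1/18 (I(j) = (2/4)/9 = (2*(1/4))/9 = (1/9)*(1/2) = 1/18)
U(A, P) = -107/18 (U(A, P) = -1*6 + 1/18 = -6 + 1/18 = -107/18)
-9941 - U(J(15, -6), H) = -9941 - 1*(-107/18) = -9941 + 107/18 = -178831/18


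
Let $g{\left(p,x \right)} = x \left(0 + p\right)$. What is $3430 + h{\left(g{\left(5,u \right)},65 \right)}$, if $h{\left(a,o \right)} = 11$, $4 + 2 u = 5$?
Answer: $3441$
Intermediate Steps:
$u = \frac{1}{2}$ ($u = -2 + \frac{1}{2} \cdot 5 = -2 + \frac{5}{2} = \frac{1}{2} \approx 0.5$)
$g{\left(p,x \right)} = p x$ ($g{\left(p,x \right)} = x p = p x$)
$3430 + h{\left(g{\left(5,u \right)},65 \right)} = 3430 + 11 = 3441$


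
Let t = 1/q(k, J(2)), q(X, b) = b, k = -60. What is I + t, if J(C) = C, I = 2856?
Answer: 5713/2 ≈ 2856.5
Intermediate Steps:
t = ½ (t = 1/2 = ½ ≈ 0.50000)
I + t = 2856 + ½ = 5713/2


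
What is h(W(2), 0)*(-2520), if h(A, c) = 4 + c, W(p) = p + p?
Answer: -10080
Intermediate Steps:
W(p) = 2*p
h(W(2), 0)*(-2520) = (4 + 0)*(-2520) = 4*(-2520) = -10080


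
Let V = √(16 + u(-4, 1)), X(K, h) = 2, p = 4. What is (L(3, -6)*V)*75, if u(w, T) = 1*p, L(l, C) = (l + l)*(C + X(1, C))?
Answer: -3600*√5 ≈ -8049.8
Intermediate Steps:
L(l, C) = 2*l*(2 + C) (L(l, C) = (l + l)*(C + 2) = (2*l)*(2 + C) = 2*l*(2 + C))
u(w, T) = 4 (u(w, T) = 1*4 = 4)
V = 2*√5 (V = √(16 + 4) = √20 = 2*√5 ≈ 4.4721)
(L(3, -6)*V)*75 = ((2*3*(2 - 6))*(2*√5))*75 = ((2*3*(-4))*(2*√5))*75 = -48*√5*75 = -3600*√5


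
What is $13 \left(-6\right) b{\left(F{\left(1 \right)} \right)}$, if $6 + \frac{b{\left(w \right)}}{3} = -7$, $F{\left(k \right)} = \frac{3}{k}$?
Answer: $3042$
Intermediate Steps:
$b{\left(w \right)} = -39$ ($b{\left(w \right)} = -18 + 3 \left(-7\right) = -18 - 21 = -39$)
$13 \left(-6\right) b{\left(F{\left(1 \right)} \right)} = 13 \left(-6\right) \left(-39\right) = \left(-78\right) \left(-39\right) = 3042$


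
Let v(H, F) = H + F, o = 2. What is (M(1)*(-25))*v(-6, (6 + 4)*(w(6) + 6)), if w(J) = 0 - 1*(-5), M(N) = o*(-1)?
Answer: 5200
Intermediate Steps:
M(N) = -2 (M(N) = 2*(-1) = -2)
w(J) = 5 (w(J) = 0 + 5 = 5)
v(H, F) = F + H
(M(1)*(-25))*v(-6, (6 + 4)*(w(6) + 6)) = (-2*(-25))*((6 + 4)*(5 + 6) - 6) = 50*(10*11 - 6) = 50*(110 - 6) = 50*104 = 5200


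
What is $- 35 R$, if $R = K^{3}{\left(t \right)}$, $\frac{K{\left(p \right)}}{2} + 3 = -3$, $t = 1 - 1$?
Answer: $60480$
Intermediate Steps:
$t = 0$ ($t = 1 - 1 = 0$)
$K{\left(p \right)} = -12$ ($K{\left(p \right)} = -6 + 2 \left(-3\right) = -6 - 6 = -12$)
$R = -1728$ ($R = \left(-12\right)^{3} = -1728$)
$- 35 R = \left(-35\right) \left(-1728\right) = 60480$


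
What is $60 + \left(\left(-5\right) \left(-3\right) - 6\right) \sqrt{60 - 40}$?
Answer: $60 + 18 \sqrt{5} \approx 100.25$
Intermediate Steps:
$60 + \left(\left(-5\right) \left(-3\right) - 6\right) \sqrt{60 - 40} = 60 + \left(15 - 6\right) \sqrt{20} = 60 + 9 \cdot 2 \sqrt{5} = 60 + 18 \sqrt{5}$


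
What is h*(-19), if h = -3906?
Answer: 74214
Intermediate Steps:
h*(-19) = -3906*(-19) = 74214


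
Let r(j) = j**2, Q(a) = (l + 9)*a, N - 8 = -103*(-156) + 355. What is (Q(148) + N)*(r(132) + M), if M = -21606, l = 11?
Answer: -81093162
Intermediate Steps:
N = 16431 (N = 8 + (-103*(-156) + 355) = 8 + (16068 + 355) = 8 + 16423 = 16431)
Q(a) = 20*a (Q(a) = (11 + 9)*a = 20*a)
(Q(148) + N)*(r(132) + M) = (20*148 + 16431)*(132**2 - 21606) = (2960 + 16431)*(17424 - 21606) = 19391*(-4182) = -81093162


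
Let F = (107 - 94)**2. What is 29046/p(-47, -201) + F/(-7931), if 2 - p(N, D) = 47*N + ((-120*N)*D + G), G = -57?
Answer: 6399229/1501481058 ≈ 0.0042619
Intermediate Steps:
p(N, D) = 59 - 47*N + 120*D*N (p(N, D) = 2 - (47*N + ((-120*N)*D - 57)) = 2 - (47*N + (-120*D*N - 57)) = 2 - (47*N + (-57 - 120*D*N)) = 2 - (-57 + 47*N - 120*D*N) = 2 + (57 - 47*N + 120*D*N) = 59 - 47*N + 120*D*N)
F = 169 (F = 13**2 = 169)
29046/p(-47, -201) + F/(-7931) = 29046/(59 - 47*(-47) + 120*(-201)*(-47)) + 169/(-7931) = 29046/(59 + 2209 + 1133640) + 169*(-1/7931) = 29046/1135908 - 169/7931 = 29046*(1/1135908) - 169/7931 = 4841/189318 - 169/7931 = 6399229/1501481058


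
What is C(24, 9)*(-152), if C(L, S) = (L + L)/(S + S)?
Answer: -1216/3 ≈ -405.33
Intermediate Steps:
C(L, S) = L/S (C(L, S) = (2*L)/((2*S)) = (2*L)*(1/(2*S)) = L/S)
C(24, 9)*(-152) = (24/9)*(-152) = (24*(⅑))*(-152) = (8/3)*(-152) = -1216/3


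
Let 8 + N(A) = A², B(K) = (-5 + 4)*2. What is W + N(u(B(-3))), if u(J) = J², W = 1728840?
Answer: 1728848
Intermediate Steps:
B(K) = -2 (B(K) = -1*2 = -2)
N(A) = -8 + A²
W + N(u(B(-3))) = 1728840 + (-8 + ((-2)²)²) = 1728840 + (-8 + 4²) = 1728840 + (-8 + 16) = 1728840 + 8 = 1728848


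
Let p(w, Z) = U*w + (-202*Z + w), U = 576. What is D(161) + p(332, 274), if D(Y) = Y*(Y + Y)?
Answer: 188058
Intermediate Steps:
p(w, Z) = -202*Z + 577*w (p(w, Z) = 576*w + (-202*Z + w) = 576*w + (w - 202*Z) = -202*Z + 577*w)
D(Y) = 2*Y² (D(Y) = Y*(2*Y) = 2*Y²)
D(161) + p(332, 274) = 2*161² + (-202*274 + 577*332) = 2*25921 + (-55348 + 191564) = 51842 + 136216 = 188058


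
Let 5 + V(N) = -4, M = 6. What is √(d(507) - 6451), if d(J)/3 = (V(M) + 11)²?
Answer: I*√6439 ≈ 80.243*I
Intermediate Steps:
V(N) = -9 (V(N) = -5 - 4 = -9)
d(J) = 12 (d(J) = 3*(-9 + 11)² = 3*2² = 3*4 = 12)
√(d(507) - 6451) = √(12 - 6451) = √(-6439) = I*√6439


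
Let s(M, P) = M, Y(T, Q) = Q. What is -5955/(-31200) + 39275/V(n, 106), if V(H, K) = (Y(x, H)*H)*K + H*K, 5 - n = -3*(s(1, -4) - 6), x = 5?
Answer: 4273969/992160 ≈ 4.3077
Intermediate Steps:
n = -10 (n = 5 - (-3)*(1 - 6) = 5 - (-3)*(-5) = 5 - 1*15 = 5 - 15 = -10)
V(H, K) = H*K + K*H² (V(H, K) = (H*H)*K + H*K = H²*K + H*K = K*H² + H*K = H*K + K*H²)
-5955/(-31200) + 39275/V(n, 106) = -5955/(-31200) + 39275/((-10*106*(1 - 10))) = -5955*(-1/31200) + 39275/((-10*106*(-9))) = 397/2080 + 39275/9540 = 397/2080 + 39275*(1/9540) = 397/2080 + 7855/1908 = 4273969/992160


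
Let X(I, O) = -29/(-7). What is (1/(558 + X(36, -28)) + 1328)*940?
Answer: 982429156/787 ≈ 1.2483e+6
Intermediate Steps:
X(I, O) = 29/7 (X(I, O) = -29*(-1/7) = 29/7)
(1/(558 + X(36, -28)) + 1328)*940 = (1/(558 + 29/7) + 1328)*940 = (1/(3935/7) + 1328)*940 = (7/3935 + 1328)*940 = (5225687/3935)*940 = 982429156/787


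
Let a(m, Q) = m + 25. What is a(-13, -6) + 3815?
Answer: 3827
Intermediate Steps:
a(m, Q) = 25 + m
a(-13, -6) + 3815 = (25 - 13) + 3815 = 12 + 3815 = 3827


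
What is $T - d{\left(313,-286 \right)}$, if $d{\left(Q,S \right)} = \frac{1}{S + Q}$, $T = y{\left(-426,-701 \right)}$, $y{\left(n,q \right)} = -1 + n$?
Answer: $- \frac{11530}{27} \approx -427.04$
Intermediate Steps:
$T = -427$ ($T = -1 - 426 = -427$)
$d{\left(Q,S \right)} = \frac{1}{Q + S}$
$T - d{\left(313,-286 \right)} = -427 - \frac{1}{313 - 286} = -427 - \frac{1}{27} = - \frac{11530}{27}$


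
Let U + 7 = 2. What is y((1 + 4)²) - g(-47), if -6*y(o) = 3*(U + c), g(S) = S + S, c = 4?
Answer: 189/2 ≈ 94.500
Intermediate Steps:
U = -5 (U = -7 + 2 = -5)
g(S) = 2*S
y(o) = ½ (y(o) = -(-5 + 4)/2 = -(-1)/2 = -⅙*(-3) = ½)
y((1 + 4)²) - g(-47) = ½ - 2*(-47) = ½ - 1*(-94) = ½ + 94 = 189/2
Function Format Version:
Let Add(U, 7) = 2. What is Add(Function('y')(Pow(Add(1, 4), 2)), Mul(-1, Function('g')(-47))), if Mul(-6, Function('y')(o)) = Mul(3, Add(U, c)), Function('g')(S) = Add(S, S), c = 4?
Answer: Rational(189, 2) ≈ 94.500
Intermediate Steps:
U = -5 (U = Add(-7, 2) = -5)
Function('g')(S) = Mul(2, S)
Function('y')(o) = Rational(1, 2) (Function('y')(o) = Mul(Rational(-1, 6), Mul(3, Add(-5, 4))) = Mul(Rational(-1, 6), Mul(3, -1)) = Mul(Rational(-1, 6), -3) = Rational(1, 2))
Add(Function('y')(Pow(Add(1, 4), 2)), Mul(-1, Function('g')(-47))) = Add(Rational(1, 2), Mul(-1, Mul(2, -47))) = Add(Rational(1, 2), Mul(-1, -94)) = Add(Rational(1, 2), 94) = Rational(189, 2)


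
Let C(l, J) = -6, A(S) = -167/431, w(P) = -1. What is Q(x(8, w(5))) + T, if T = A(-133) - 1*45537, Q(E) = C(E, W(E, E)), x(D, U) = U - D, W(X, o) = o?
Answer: -19629200/431 ≈ -45543.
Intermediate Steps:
A(S) = -167/431 (A(S) = -167*1/431 = -167/431)
Q(E) = -6
T = -19626614/431 (T = -167/431 - 1*45537 = -167/431 - 45537 = -19626614/431 ≈ -45537.)
Q(x(8, w(5))) + T = -6 - 19626614/431 = -19629200/431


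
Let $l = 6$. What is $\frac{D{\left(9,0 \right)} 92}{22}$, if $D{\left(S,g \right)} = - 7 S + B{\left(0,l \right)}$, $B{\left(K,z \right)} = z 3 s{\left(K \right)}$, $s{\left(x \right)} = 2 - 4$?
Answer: $-414$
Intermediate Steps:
$s{\left(x \right)} = -2$
$B{\left(K,z \right)} = - 6 z$ ($B{\left(K,z \right)} = z 3 \left(-2\right) = 3 z \left(-2\right) = - 6 z$)
$D{\left(S,g \right)} = -36 - 7 S$ ($D{\left(S,g \right)} = - 7 S - 36 = -36 - 7 S$)
$\frac{D{\left(9,0 \right)} 92}{22} = \frac{\left(-36 - 63\right) 92}{22} = \left(-36 - 63\right) 92 \cdot \frac{1}{22} = \left(-99\right) 92 \cdot \frac{1}{22} = \left(-9108\right) \frac{1}{22} = -414$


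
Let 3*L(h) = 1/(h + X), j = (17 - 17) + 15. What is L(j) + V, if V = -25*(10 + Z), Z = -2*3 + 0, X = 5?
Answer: -5999/60 ≈ -99.983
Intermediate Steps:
Z = -6 (Z = -6 + 0 = -6)
j = 15 (j = 0 + 15 = 15)
L(h) = 1/(3*(5 + h)) (L(h) = 1/(3*(h + 5)) = 1/(3*(5 + h)))
V = -100 (V = -25*(10 - 6) = -25*4 = -100)
L(j) + V = 1/(3*(5 + 15)) - 100 = (⅓)/20 - 100 = (⅓)*(1/20) - 100 = 1/60 - 100 = -5999/60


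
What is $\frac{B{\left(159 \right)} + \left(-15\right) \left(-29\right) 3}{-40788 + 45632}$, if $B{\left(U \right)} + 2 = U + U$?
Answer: $\frac{1621}{4844} \approx 0.33464$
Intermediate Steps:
$B{\left(U \right)} = -2 + 2 U$ ($B{\left(U \right)} = -2 + \left(U + U\right) = -2 + 2 U$)
$\frac{B{\left(159 \right)} + \left(-15\right) \left(-29\right) 3}{-40788 + 45632} = \frac{\left(-2 + 2 \cdot 159\right) + \left(-15\right) \left(-29\right) 3}{-40788 + 45632} = \frac{\left(-2 + 318\right) + 435 \cdot 3}{4844} = \left(316 + 1305\right) \frac{1}{4844} = 1621 \cdot \frac{1}{4844} = \frac{1621}{4844}$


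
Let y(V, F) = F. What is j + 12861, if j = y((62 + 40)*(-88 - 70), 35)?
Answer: 12896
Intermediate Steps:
j = 35
j + 12861 = 35 + 12861 = 12896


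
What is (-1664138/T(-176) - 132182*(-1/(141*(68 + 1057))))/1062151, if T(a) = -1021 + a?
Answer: 4192573208/3201190345125 ≈ 0.0013097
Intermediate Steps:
(-1664138/T(-176) - 132182*(-1/(141*(68 + 1057))))/1062151 = (-1664138/(-1021 - 176) - 132182*(-1/(141*(68 + 1057))))/1062151 = (-1664138/(-1197) - 132182/(1125*(-141)))*(1/1062151) = (-1664138*(-1/1197) - 132182/(-158625))*(1/1062151) = (237734/171 - 132182*(-1/158625))*(1/1062151) = (237734/171 + 132182/158625)*(1/1062151) = (4192573208/3013875)*(1/1062151) = 4192573208/3201190345125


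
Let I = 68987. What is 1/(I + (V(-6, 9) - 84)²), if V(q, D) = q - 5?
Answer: 1/78012 ≈ 1.2819e-5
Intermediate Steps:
V(q, D) = -5 + q
1/(I + (V(-6, 9) - 84)²) = 1/(68987 + ((-5 - 6) - 84)²) = 1/(68987 + (-11 - 84)²) = 1/(68987 + (-95)²) = 1/(68987 + 9025) = 1/78012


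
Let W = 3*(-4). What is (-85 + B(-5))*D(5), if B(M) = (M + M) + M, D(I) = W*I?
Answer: 6000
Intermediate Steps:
W = -12
D(I) = -12*I
B(M) = 3*M (B(M) = 2*M + M = 3*M)
(-85 + B(-5))*D(5) = (-85 + 3*(-5))*(-12*5) = (-85 - 15)*(-60) = -100*(-60) = 6000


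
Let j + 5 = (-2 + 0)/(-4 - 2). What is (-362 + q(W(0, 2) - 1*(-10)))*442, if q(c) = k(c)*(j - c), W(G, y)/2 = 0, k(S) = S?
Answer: -674492/3 ≈ -2.2483e+5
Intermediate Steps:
j = -14/3 (j = -5 + (-2 + 0)/(-4 - 2) = -5 - 2/(-6) = -5 - 2*(-1/6) = -5 + 1/3 = -14/3 ≈ -4.6667)
W(G, y) = 0 (W(G, y) = 2*0 = 0)
q(c) = c*(-14/3 - c)
(-362 + q(W(0, 2) - 1*(-10)))*442 = (-362 - (0 - 1*(-10))*(14 + 3*(0 - 1*(-10)))/3)*442 = (-362 - (0 + 10)*(14 + 3*(0 + 10))/3)*442 = (-362 - 1/3*10*(14 + 3*10))*442 = (-362 - 1/3*10*(14 + 30))*442 = (-362 - 1/3*10*44)*442 = (-362 - 440/3)*442 = -1526/3*442 = -674492/3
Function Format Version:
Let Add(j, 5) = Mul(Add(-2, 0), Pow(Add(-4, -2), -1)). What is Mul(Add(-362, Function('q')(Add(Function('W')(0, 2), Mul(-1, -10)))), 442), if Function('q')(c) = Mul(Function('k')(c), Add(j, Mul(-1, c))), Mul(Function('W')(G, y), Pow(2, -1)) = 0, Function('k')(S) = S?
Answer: Rational(-674492, 3) ≈ -2.2483e+5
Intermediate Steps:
j = Rational(-14, 3) (j = Add(-5, Mul(Add(-2, 0), Pow(Add(-4, -2), -1))) = Add(-5, Mul(-2, Pow(-6, -1))) = Add(-5, Mul(-2, Rational(-1, 6))) = Add(-5, Rational(1, 3)) = Rational(-14, 3) ≈ -4.6667)
Function('W')(G, y) = 0 (Function('W')(G, y) = Mul(2, 0) = 0)
Function('q')(c) = Mul(c, Add(Rational(-14, 3), Mul(-1, c)))
Mul(Add(-362, Function('q')(Add(Function('W')(0, 2), Mul(-1, -10)))), 442) = Mul(Add(-362, Mul(Rational(-1, 3), Add(0, Mul(-1, -10)), Add(14, Mul(3, Add(0, Mul(-1, -10)))))), 442) = Mul(Add(-362, Mul(Rational(-1, 3), Add(0, 10), Add(14, Mul(3, Add(0, 10))))), 442) = Mul(Add(-362, Mul(Rational(-1, 3), 10, Add(14, Mul(3, 10)))), 442) = Mul(Add(-362, Mul(Rational(-1, 3), 10, Add(14, 30))), 442) = Mul(Add(-362, Mul(Rational(-1, 3), 10, 44)), 442) = Mul(Add(-362, Rational(-440, 3)), 442) = Mul(Rational(-1526, 3), 442) = Rational(-674492, 3)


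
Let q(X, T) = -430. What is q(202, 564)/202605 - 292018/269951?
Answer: -11856077164/10938684471 ≈ -1.0839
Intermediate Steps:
q(202, 564)/202605 - 292018/269951 = -430/202605 - 292018/269951 = -430*1/202605 - 292018*1/269951 = -86/40521 - 292018/269951 = -11856077164/10938684471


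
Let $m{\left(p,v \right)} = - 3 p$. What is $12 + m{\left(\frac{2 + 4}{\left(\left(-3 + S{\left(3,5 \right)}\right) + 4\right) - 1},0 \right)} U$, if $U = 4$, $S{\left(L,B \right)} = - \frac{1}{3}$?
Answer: $228$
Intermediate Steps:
$S{\left(L,B \right)} = - \frac{1}{3}$ ($S{\left(L,B \right)} = \left(-1\right) \frac{1}{3} = - \frac{1}{3}$)
$12 + m{\left(\frac{2 + 4}{\left(\left(-3 + S{\left(3,5 \right)}\right) + 4\right) - 1},0 \right)} U = 12 + - 3 \frac{2 + 4}{\left(\left(-3 - \frac{1}{3}\right) + 4\right) - 1} \cdot 4 = 12 + - 3 \frac{6}{\left(- \frac{10}{3} + 4\right) - 1} \cdot 4 = 12 + - 3 \frac{6}{\frac{2}{3} - 1} \cdot 4 = 12 + - 3 \frac{6}{- \frac{1}{3}} \cdot 4 = 12 + - 3 \cdot 6 \left(-3\right) 4 = 12 + \left(-3\right) \left(-18\right) 4 = 12 + 54 \cdot 4 = 12 + 216 = 228$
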